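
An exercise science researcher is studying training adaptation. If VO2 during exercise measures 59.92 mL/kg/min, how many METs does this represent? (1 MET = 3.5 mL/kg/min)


METs = VO2 / 3.5 = 59.92 / 3.5 = 17.12

17.12 METs


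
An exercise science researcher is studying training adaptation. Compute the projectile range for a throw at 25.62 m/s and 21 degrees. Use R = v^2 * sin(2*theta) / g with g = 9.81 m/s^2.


Two times the angle = 42 degrees
sin(42) = 0.669131
R = 656.3844 * 0.669131 / 9.81 = 44.771 m

44.771 m


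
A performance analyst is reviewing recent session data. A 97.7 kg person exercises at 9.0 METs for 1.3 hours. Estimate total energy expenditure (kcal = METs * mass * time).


Energy = METs * mass(kg) * time(h)
= 9.0 * 97.7 * 1.3
= 1143.09 kcal

1143.09 kcal


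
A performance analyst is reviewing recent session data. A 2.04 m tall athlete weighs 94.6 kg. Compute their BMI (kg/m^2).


height^2 = 4.1616 m^2
BMI = 94.6 / 4.1616 = 22.73 kg/m^2

22.73 kg/m^2


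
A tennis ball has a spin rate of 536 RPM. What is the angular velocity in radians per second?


Convert RPM to rad/s: multiply by 2*pi and divide by 60
omega = 536 * 2 * pi / 60
= 56.13 rad/s

56.13 rad/s


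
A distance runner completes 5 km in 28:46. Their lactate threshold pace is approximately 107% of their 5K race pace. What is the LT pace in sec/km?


Convert to seconds: 28 min 46 s = 1726 s
Pace per km = 1726 / 5 = 345.2 s/km
LT pace = 345.2 * 1.07 = 369.36 s/km

369.36 s/km


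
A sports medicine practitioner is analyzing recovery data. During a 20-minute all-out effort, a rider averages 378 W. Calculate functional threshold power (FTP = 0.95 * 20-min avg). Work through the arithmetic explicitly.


FTP = 0.95 * 378
= 359.1 W

359.1 W


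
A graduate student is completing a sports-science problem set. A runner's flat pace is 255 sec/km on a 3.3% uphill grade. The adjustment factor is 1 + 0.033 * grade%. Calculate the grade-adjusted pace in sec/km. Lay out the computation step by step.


Factor = 1 + 0.033 * 3.3 = 1.1089
Adjusted pace = 255 * 1.1089
= 282.77 sec/km

282.77 s/km


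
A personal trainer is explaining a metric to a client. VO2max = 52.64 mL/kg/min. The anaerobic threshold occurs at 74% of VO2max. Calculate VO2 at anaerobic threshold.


AT fraction = 74 / 100 = 0.74
AT VO2 = 52.64 * 0.74
= 38.95 mL/kg/min

38.95 mL/kg/min


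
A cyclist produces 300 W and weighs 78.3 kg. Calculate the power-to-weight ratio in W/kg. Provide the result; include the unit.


P/W = power / mass
= 300 / 78.3
= 3.831 W/kg

3.831 W/kg


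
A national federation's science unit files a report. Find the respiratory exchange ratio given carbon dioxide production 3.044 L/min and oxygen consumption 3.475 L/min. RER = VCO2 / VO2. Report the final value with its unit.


VCO2 = 3.044 L/min
VO2 = 3.475 L/min
RER = 3.044 / 3.475 = 0.876

0.876


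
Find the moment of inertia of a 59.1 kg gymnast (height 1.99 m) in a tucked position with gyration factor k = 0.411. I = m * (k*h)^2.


Radius of gyration = 0.411 * 1.99 = 0.81789 m
I = 59.1 * 0.81789^2
= 59.1 * 0.668944
= 39.535 kg*m^2

39.535 kg*m^2


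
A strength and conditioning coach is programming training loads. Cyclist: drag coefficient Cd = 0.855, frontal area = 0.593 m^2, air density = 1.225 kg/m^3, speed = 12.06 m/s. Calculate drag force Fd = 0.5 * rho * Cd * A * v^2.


v^2 = 12.06^2 = 145.4436
Fd = 0.5 * 1.225 * 0.855 * 0.593 * 145.4436
= 45.167 N

45.167 N


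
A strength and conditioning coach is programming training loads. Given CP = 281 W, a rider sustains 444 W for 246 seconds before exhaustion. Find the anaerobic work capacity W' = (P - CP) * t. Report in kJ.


Excess power = 444 - 281 = 163 W
Work above CP = 163 * 246 = 40098 J
W' = 40.098 kJ

40.098 kJ


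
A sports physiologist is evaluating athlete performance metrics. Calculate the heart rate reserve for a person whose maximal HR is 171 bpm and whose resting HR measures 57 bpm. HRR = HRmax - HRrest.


HRmax = 171 bpm
HRrest = 57 bpm
HRR = 171 - 57 = 114 bpm

114 bpm


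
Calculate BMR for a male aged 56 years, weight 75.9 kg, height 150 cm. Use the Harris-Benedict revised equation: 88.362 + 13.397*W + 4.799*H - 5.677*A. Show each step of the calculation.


Substituting values:
W term = 13.397 * 75.9 = 1016.8323
H term = 4.799 * 150 = 719.85
A term = 5.677 * 56 = 317.912
BMR = 1507.13 kcal/day

1507.13 kcal/day


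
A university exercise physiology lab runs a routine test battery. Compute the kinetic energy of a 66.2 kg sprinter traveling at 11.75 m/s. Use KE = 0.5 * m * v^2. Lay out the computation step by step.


Velocity squared = 138.0625
KE = 0.5 * 66.2 * 138.0625 = 4569.87 J

4569.87 J


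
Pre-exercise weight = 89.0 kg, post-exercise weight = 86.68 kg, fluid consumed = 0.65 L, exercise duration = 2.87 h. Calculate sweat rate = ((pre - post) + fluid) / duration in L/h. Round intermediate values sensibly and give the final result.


Weight loss = 89.0 - 86.68 = 2.32 kg (approx L)
Total sweat = 2.32 + 0.65 = 2.97 L
Sweat rate = 2.97 / 2.87 = 1.035 L/h

1.035 L/h


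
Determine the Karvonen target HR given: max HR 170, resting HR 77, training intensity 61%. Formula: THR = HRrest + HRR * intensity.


HRR = HRmax - HRrest = 170 - 77 = 93
THR = 77 + 93 * 0.61
= 133.73 bpm

133.73 bpm


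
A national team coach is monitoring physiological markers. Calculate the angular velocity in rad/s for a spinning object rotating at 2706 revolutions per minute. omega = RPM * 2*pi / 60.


omega = RPM * 2*pi / 60
= 2706 * 6.28318531 / 60
= 283.372 rad/s

283.372 rad/s


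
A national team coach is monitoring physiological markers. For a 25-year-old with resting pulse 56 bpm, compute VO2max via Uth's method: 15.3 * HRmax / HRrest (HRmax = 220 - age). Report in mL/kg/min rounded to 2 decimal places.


Step 1: HRmax = 220 - 25 = 195 bpm
Step 2: Ratio = 195 / 56 = 3.4821
Step 3: VO2max = 15.3 * 3.4821 = 53.28 mL/kg/min

53.28 mL/kg/min


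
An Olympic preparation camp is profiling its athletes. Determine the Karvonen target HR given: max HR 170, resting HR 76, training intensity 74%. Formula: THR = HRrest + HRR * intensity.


HRR = HRmax - HRrest = 170 - 76 = 94
THR = 76 + 94 * 0.74
= 145.56 bpm

145.56 bpm


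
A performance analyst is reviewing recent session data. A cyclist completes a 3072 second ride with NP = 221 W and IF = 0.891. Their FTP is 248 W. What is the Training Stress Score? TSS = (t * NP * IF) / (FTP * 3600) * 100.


t * NP * IF = 3072 * 221 * 0.891 = 604910.592
FTP * 3600 = 892800
TSS = (604910.592 / 892800) * 100 = 67.75

67.75 TSS


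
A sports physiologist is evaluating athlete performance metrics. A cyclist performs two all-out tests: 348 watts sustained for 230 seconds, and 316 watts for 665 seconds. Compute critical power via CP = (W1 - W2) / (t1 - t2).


W1 = P1 * t1 = 348 * 230 = 80040 J
W2 = P2 * t2 = 316 * 665 = 210140 J
CP = (80040 - 210140) / (230 - 665)
= 299.08 W

299.08 W


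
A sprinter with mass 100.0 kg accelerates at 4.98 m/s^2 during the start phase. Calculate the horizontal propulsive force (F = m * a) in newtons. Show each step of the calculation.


F = m * a
= 100.0 * 4.98
= 498.0 N

498.0 N


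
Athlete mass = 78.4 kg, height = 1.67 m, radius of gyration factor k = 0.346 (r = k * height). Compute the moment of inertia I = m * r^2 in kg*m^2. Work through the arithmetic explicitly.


r = k * height = 0.346 * 1.67 = 0.57782 m
r^2 = 0.57782^2 = 0.333876
I = 78.4 * 0.333876 = 26.176 kg*m^2

26.176 kg*m^2


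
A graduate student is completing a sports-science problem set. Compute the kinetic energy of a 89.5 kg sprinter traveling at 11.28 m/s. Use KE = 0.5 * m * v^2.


Velocity squared = 127.2384
KE = 0.5 * 89.5 * 127.2384 = 5693.92 J

5693.92 J


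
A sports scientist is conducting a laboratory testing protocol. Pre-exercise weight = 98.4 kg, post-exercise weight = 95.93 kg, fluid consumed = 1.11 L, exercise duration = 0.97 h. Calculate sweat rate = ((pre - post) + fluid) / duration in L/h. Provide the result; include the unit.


Weight loss = 98.4 - 95.93 = 2.47 kg (approx L)
Total sweat = 2.47 + 1.11 = 3.58 L
Sweat rate = 3.58 / 0.97 = 3.691 L/h

3.691 L/h


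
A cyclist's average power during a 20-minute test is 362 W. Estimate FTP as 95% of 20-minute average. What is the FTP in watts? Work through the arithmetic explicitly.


FTP = 20-min power * 0.95
= 362 * 0.95
= 343.9 W

343.9 W


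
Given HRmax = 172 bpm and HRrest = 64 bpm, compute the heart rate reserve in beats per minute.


Heart rate reserve = maximum HR minus resting HR
HRR = 172 - 64 = 108 bpm

108 bpm


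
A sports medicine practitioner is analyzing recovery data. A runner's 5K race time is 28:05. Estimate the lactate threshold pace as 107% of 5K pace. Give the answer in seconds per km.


Total race time = 28*60 + 5 = 1685 seconds
5K pace = 1685 / 5 = 337.0 sec/km
LT pace = 337.0 * 1.07 = 360.59 sec/km

360.59 s/km


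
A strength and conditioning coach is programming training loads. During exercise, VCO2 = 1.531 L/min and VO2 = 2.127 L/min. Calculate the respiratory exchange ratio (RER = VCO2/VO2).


RER = VCO2 / VO2
= 1.531 / 2.127
= 0.7198

0.7198


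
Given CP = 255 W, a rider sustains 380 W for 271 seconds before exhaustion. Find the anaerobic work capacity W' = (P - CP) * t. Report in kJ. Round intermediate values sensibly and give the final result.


Excess power = 380 - 255 = 125 W
Work above CP = 125 * 271 = 33875 J
W' = 33.875 kJ

33.875 kJ


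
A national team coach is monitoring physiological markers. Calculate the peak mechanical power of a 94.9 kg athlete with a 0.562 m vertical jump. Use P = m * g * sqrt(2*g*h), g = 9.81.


First, sqrt(2gh) = sqrt(2 * 9.81 * 0.562)
= sqrt(11.02644) = 3.320608 m/s
Power = 94.9 * 9.81 * 3.320608 = 3091.38 W

3091.38 W


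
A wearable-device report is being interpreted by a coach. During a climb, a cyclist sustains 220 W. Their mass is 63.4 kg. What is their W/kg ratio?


Power-to-weight = 220 W / 63.4 kg
= 3.47 W/kg

3.47 W/kg


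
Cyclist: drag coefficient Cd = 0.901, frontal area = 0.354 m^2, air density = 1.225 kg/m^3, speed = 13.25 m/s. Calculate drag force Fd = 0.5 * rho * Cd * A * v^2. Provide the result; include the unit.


v^2 = 13.25^2 = 175.5625
Fd = 0.5 * 1.225 * 0.901 * 0.354 * 175.5625
= 34.298 N

34.298 N


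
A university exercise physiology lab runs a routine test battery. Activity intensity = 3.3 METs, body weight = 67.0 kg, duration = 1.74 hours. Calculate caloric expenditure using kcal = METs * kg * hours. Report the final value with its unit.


kcal = 3.3 * 67.0 * 1.74
= 221.1 * 1.74
= 384.71 kcal

384.71 kcal


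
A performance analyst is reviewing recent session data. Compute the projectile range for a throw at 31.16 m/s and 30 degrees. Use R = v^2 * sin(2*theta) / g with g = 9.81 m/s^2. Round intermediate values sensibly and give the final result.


Two times the angle = 60 degrees
sin(60) = 0.866025
R = 970.9456 * 0.866025 / 9.81 = 85.715 m

85.715 m


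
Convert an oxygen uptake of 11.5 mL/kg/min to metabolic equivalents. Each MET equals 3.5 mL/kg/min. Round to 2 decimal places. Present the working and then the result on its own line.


One MET = 3.5 mL/kg/min
Number of METs = 11.5 / 3.5
= 3.29 METs

3.29 METs


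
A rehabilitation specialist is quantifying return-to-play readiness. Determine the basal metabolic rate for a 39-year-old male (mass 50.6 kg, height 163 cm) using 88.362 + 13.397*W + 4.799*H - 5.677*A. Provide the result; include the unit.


BMR = 88.362 + 13.397*50.6 + 4.799*163 - 5.677*39
= 1327.08 kcal/day

1327.08 kcal/day


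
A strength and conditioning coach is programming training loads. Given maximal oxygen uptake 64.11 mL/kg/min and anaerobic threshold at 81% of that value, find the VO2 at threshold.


Percentage as decimal = 0.81
VO2 at AT = 64.11 * 0.81 = 51.93 mL/kg/min

51.93 mL/kg/min


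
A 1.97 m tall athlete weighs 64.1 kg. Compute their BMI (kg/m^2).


height^2 = 3.8809 m^2
BMI = 64.1 / 3.8809 = 16.52 kg/m^2

16.52 kg/m^2


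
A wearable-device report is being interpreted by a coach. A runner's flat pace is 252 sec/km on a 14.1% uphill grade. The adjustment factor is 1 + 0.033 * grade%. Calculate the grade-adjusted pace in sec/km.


Factor = 1 + 0.033 * 14.1 = 1.4653
Adjusted pace = 252 * 1.4653
= 369.26 sec/km

369.26 s/km


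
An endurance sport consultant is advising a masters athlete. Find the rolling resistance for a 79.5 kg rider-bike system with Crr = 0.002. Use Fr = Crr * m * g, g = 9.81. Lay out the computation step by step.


m * g = 79.5 * 9.81 = 779.895 N
Fr = 0.002 * 779.895 = 1.56 N

1.56 N


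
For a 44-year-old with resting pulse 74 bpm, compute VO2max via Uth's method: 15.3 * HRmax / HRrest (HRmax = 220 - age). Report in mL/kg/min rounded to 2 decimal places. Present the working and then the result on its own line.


Step 1: HRmax = 220 - 44 = 176 bpm
Step 2: Ratio = 176 / 74 = 2.3784
Step 3: VO2max = 15.3 * 2.3784 = 36.39 mL/kg/min

36.39 mL/kg/min


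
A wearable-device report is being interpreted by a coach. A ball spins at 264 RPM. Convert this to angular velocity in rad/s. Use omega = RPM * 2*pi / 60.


omega = 264 * 2 * pi / 60
= 264 * 6.28318531 / 60
= 1658.761 / 60
= 27.646 rad/s

27.646 rad/s


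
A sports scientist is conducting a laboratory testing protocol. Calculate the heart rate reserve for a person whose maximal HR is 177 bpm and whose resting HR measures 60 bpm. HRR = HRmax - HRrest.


HRmax = 177 bpm
HRrest = 60 bpm
HRR = 177 - 60 = 117 bpm

117 bpm


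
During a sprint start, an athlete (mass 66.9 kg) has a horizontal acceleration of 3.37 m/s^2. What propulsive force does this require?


Propulsive force = mass * acceleration
= 66.9 kg * 3.37 m/s^2
= 225.45 N

225.45 N


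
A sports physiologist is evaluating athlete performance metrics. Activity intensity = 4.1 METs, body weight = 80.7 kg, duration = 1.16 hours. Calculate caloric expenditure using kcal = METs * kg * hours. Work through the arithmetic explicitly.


kcal = 4.1 * 80.7 * 1.16
= 330.87 * 1.16
= 383.81 kcal

383.81 kcal


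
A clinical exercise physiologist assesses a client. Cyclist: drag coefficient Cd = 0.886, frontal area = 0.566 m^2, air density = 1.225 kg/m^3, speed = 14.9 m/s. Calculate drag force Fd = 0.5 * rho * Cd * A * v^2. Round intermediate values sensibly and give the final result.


v^2 = 14.9^2 = 222.01
Fd = 0.5 * 1.225 * 0.886 * 0.566 * 222.01
= 68.191 N

68.191 N


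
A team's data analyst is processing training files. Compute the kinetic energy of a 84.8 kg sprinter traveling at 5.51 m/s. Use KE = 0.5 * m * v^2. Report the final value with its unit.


Velocity squared = 30.3601
KE = 0.5 * 84.8 * 30.3601 = 1287.27 J

1287.27 J


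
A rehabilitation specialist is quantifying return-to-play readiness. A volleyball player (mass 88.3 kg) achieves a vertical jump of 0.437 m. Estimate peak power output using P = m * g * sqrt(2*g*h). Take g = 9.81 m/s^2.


2 * g * h = 2 * 9.81 * 0.437 = 8.57394
sqrt(8.57394) = 2.928129 m/s
P = 88.3 * 9.81 * 2.928129 = 2536.41 W

2536.41 W


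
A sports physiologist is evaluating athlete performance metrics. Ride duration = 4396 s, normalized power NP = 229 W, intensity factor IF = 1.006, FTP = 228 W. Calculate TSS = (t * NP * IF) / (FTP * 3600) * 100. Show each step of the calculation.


Numerator = 4396 * 229 * 1.006 = 1012724.104
Denominator = 228 * 3600 = 820800
TSS = 1012724.104 / 820800 * 100
= 123.38

123.38 TSS


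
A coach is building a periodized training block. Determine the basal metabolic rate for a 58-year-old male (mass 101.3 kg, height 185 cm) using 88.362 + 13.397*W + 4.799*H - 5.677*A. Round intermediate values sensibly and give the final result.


BMR = 88.362 + 13.397*101.3 + 4.799*185 - 5.677*58
= 2004.03 kcal/day

2004.03 kcal/day


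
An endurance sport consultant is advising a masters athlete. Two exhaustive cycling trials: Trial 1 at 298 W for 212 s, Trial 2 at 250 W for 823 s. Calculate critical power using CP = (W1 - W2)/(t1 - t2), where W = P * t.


W1 = 298 * 212 = 63176 J
W2 = 250 * 823 = 205750 J
CP = (63176 - 205750) / (212 - 823)
= -142574 / -611
= 233.35 W

233.35 W


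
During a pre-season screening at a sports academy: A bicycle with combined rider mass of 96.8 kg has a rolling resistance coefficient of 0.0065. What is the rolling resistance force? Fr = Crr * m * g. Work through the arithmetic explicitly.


Fr = 0.0065 * 96.8 * 9.81
= 0.6292 * 9.81
= 6.172 N

6.172 N


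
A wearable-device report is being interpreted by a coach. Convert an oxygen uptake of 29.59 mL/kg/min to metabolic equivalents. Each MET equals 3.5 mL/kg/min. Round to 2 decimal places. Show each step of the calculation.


One MET = 3.5 mL/kg/min
Number of METs = 29.59 / 3.5
= 8.45 METs

8.45 METs


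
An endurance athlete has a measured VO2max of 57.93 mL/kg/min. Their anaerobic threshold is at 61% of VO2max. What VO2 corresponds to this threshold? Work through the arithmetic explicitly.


Anaerobic threshold VO2 = VO2max * 61%
= 57.93 * 0.61
= 35.34 mL/kg/min

35.34 mL/kg/min


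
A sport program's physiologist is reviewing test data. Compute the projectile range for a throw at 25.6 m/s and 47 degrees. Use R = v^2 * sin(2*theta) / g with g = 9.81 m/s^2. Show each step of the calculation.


Two times the angle = 94 degrees
sin(94) = 0.997564
R = 655.36 * 0.997564 / 9.81 = 66.643 m

66.643 m


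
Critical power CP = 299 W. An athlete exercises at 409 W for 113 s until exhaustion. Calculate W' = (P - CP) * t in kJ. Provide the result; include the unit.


P - CP = 409 - 299 = 110 W
W' = 110 * 113 = 12430 J
= 12430 / 1000 = 12.43 kJ

12.43 kJ


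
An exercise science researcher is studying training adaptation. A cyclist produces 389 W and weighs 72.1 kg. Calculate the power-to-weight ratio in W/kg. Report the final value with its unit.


P/W = power / mass
= 389 / 72.1
= 5.395 W/kg

5.395 W/kg


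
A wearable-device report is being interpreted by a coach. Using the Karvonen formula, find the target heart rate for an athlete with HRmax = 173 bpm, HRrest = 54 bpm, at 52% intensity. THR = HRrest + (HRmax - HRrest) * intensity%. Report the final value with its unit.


HRR = 173 - 54 = 119
THR = 54 + 119 * 0.52
= 54 + 61.88
= 115.88 bpm

115.88 bpm


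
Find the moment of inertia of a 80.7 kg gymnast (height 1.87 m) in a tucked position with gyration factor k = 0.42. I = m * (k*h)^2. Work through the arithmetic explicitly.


Radius of gyration = 0.42 * 1.87 = 0.7854 m
I = 80.7 * 0.7854^2
= 80.7 * 0.616853
= 49.78 kg*m^2

49.78 kg*m^2


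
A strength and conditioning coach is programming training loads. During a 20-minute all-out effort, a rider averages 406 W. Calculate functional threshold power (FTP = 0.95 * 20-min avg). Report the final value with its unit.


FTP = 0.95 * 406
= 385.7 W

385.7 W


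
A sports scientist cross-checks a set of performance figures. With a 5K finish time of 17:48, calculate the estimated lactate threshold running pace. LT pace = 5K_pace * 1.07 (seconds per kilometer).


Race duration = 1068 s for 5 km
Average pace = 1068 / 5 = 213.6 s/km
LT pace = 213.6 * 1.07
= 228.55 s/km

228.55 s/km


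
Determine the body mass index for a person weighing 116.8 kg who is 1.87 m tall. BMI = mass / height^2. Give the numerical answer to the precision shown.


BMI = mass / height^2
= 116.8 / 1.87^2
= 116.8 / 3.4969
= 33.4 kg/m^2

33.4 kg/m^2


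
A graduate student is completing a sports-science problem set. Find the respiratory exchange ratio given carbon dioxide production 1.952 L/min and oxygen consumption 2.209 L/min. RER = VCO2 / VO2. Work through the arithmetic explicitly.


VCO2 = 1.952 L/min
VO2 = 2.209 L/min
RER = 1.952 / 2.209 = 0.8837

0.8837


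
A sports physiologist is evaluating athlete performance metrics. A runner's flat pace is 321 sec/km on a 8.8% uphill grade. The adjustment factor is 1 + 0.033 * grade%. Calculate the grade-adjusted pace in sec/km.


Factor = 1 + 0.033 * 8.8 = 1.2904
Adjusted pace = 321 * 1.2904
= 414.22 sec/km

414.22 s/km


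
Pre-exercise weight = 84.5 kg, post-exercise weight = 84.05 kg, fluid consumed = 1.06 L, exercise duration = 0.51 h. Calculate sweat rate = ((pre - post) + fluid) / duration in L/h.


Weight loss = 84.5 - 84.05 = 0.45 kg (approx L)
Total sweat = 0.45 + 1.06 = 1.51 L
Sweat rate = 1.51 / 0.51 = 2.961 L/h

2.961 L/h


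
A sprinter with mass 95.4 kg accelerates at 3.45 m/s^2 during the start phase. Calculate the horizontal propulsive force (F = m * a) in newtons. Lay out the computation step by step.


F = m * a
= 95.4 * 3.45
= 329.13 N

329.13 N


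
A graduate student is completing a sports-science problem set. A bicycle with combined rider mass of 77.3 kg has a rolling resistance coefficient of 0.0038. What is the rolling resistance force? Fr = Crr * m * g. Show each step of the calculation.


Fr = 0.0038 * 77.3 * 9.81
= 0.29374 * 9.81
= 2.882 N

2.882 N


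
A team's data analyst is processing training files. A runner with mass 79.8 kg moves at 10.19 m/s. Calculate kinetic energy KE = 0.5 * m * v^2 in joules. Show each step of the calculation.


v^2 = 10.19^2 = 103.8361
KE = 0.5 * 79.8 * 103.8361
= 4143.06 J

4143.06 J


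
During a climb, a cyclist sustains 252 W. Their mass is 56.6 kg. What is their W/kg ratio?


Power-to-weight = 252 W / 56.6 kg
= 4.452 W/kg

4.452 W/kg


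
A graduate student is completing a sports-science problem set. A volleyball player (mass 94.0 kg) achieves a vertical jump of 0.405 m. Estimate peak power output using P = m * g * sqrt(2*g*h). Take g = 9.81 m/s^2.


2 * g * h = 2 * 9.81 * 0.405 = 7.9461
sqrt(7.9461) = 2.818883 m/s
P = 94.0 * 9.81 * 2.818883 = 2599.4 W

2599.4 W


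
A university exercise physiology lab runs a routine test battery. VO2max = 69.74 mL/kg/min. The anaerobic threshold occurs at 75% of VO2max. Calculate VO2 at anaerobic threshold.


AT fraction = 75 / 100 = 0.75
AT VO2 = 69.74 * 0.75
= 52.31 mL/kg/min

52.31 mL/kg/min


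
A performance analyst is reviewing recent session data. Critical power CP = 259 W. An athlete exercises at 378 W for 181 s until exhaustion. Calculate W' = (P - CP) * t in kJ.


P - CP = 378 - 259 = 119 W
W' = 119 * 181 = 21539 J
= 21539 / 1000 = 21.539 kJ

21.539 kJ


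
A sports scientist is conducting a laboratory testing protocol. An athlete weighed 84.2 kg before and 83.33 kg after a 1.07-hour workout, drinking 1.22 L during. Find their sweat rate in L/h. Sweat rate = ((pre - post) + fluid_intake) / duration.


Body mass change = 0.87 kg
Total sweat loss = 0.87 + 1.22 = 2.09 L
Rate = 2.09 / 1.07 = 1.953 L/h

1.953 L/h


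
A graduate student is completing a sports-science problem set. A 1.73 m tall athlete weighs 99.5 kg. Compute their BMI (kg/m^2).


height^2 = 2.9929 m^2
BMI = 99.5 / 2.9929 = 33.25 kg/m^2

33.25 kg/m^2


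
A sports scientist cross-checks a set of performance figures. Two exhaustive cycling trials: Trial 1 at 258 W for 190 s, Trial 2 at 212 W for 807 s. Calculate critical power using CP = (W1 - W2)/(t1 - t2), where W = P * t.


W1 = 258 * 190 = 49020 J
W2 = 212 * 807 = 171084 J
CP = (49020 - 171084) / (190 - 807)
= -122064 / -617
= 197.83 W

197.83 W


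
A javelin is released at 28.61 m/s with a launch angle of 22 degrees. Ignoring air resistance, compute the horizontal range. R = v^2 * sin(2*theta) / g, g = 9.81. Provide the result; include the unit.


Launch speed squared = 818.5321
sin(2 * 22 deg) = 0.694658
Range = 818.5321 * 0.694658 / 9.81
= 57.961 m

57.961 m


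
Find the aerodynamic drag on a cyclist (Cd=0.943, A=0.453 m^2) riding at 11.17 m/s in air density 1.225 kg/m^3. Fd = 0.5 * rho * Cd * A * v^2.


Fd = 0.5 * 1.225 * 0.943 * 0.453 * 11.17^2
= 0.5 * 1.225 * 0.943 * 0.453 * 124.7689
= 32.645 N

32.645 N


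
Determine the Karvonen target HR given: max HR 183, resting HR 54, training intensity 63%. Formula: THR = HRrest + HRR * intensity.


HRR = HRmax - HRrest = 183 - 54 = 129
THR = 54 + 129 * 0.63
= 135.27 bpm

135.27 bpm


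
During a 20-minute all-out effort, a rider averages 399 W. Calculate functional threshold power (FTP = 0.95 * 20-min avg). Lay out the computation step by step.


FTP = 0.95 * 399
= 379.05 W

379.05 W


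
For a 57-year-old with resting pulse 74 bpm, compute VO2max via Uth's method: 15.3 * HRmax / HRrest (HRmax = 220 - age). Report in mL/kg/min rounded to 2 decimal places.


Step 1: HRmax = 220 - 57 = 163 bpm
Step 2: Ratio = 163 / 74 = 2.2027
Step 3: VO2max = 15.3 * 2.2027 = 33.7 mL/kg/min

33.7 mL/kg/min


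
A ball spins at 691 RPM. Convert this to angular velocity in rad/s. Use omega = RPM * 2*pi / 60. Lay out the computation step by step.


omega = 691 * 2 * pi / 60
= 691 * 6.28318531 / 60
= 4341.681 / 60
= 72.361 rad/s

72.361 rad/s


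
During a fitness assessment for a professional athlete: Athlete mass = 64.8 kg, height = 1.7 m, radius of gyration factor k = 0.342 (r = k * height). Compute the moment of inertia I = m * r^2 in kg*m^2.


r = k * height = 0.342 * 1.7 = 0.5814 m
r^2 = 0.5814^2 = 0.338026
I = 64.8 * 0.338026 = 21.904 kg*m^2

21.904 kg*m^2


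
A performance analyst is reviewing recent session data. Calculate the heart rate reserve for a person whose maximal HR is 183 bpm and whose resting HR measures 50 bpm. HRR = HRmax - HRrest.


HRmax = 183 bpm
HRrest = 50 bpm
HRR = 183 - 50 = 133 bpm

133 bpm


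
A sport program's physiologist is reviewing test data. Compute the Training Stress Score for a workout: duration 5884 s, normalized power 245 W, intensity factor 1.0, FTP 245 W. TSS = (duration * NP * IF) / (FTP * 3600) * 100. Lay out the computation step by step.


Product = 5884 * 245 * 1.0 = 1441580.0
Base = 245 * 3600 = 882000
TSS = 1441580.0 / 882000 * 100 = 163.44

163.44 TSS


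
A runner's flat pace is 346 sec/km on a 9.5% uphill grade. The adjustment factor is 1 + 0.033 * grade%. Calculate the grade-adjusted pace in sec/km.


Factor = 1 + 0.033 * 9.5 = 1.3135
Adjusted pace = 346 * 1.3135
= 454.47 sec/km

454.47 s/km


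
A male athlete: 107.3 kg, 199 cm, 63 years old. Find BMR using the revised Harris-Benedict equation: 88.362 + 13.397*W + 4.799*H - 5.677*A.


Intercept = 88.362
Weight contribution = 13.397 * 107.3 = 1437.4981
Height contribution = 4.799 * 199 = 955.001
Age contribution = 5.677 * 63 = 357.651
BMR = 88.362 + 1437.4981 + 955.001 - 357.651
= 2123.21 kcal/day

2123.21 kcal/day


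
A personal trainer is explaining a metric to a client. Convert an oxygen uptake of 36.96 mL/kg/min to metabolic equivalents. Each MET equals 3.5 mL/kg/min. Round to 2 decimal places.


One MET = 3.5 mL/kg/min
Number of METs = 36.96 / 3.5
= 10.56 METs

10.56 METs


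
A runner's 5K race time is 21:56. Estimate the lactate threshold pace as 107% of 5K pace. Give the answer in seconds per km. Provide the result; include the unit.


Total race time = 21*60 + 56 = 1316 seconds
5K pace = 1316 / 5 = 263.2 sec/km
LT pace = 263.2 * 1.07 = 281.62 sec/km

281.62 s/km


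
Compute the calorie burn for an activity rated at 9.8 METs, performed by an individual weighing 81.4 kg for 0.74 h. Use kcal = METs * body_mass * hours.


Product of METs and mass = 9.8 * 81.4 = 797.72
Total kcal = 797.72 * 0.74 = 590.31 kcal

590.31 kcal


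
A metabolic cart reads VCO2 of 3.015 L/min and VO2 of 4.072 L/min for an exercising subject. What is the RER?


RER = VCO2 / VO2 = 3.015 / 4.072 = 0.7404

0.7404


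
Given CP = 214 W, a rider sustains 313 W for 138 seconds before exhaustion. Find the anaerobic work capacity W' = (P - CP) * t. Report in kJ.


Excess power = 313 - 214 = 99 W
Work above CP = 99 * 138 = 13662 J
W' = 13.662 kJ

13.662 kJ


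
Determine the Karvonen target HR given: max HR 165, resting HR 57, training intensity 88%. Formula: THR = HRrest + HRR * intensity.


HRR = HRmax - HRrest = 165 - 57 = 108
THR = 57 + 108 * 0.88
= 152.04 bpm

152.04 bpm


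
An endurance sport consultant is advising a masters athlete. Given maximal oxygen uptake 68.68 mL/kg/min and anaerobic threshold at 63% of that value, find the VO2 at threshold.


Percentage as decimal = 0.63
VO2 at AT = 68.68 * 0.63 = 43.27 mL/kg/min

43.27 mL/kg/min


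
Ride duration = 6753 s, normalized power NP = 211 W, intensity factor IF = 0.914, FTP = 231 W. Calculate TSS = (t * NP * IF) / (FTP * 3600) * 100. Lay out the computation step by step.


Numerator = 6753 * 211 * 0.914 = 1302343.062
Denominator = 231 * 3600 = 831600
TSS = 1302343.062 / 831600 * 100
= 156.61

156.61 TSS


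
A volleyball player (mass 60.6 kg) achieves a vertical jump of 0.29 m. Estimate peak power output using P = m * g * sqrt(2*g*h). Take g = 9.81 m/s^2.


2 * g * h = 2 * 9.81 * 0.29 = 5.6898
sqrt(5.6898) = 2.38533 m/s
P = 60.6 * 9.81 * 2.38533 = 1418.05 W

1418.05 W


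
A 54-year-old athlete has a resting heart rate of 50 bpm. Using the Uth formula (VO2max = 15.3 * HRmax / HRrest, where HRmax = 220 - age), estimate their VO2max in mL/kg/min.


HRmax = 220 - 54 = 166 bpm
Ratio = HRmax / HRrest = 166 / 50 = 3.32
VO2max = 15.3 * 3.32 = 50.8 mL/kg/min

50.8 mL/kg/min


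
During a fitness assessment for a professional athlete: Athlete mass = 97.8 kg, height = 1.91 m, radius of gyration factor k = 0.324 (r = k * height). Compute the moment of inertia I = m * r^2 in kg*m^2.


r = k * height = 0.324 * 1.91 = 0.61884 m
r^2 = 0.61884^2 = 0.382963
I = 97.8 * 0.382963 = 37.454 kg*m^2

37.454 kg*m^2


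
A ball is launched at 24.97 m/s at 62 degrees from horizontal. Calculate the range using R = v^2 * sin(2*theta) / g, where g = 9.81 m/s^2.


sin(2 * 62) = sin(124) = 0.829038
v^2 = 24.97^2 = 623.5009
R = 623.5009 * 0.829038 / 9.81
= 52.692 m

52.692 m


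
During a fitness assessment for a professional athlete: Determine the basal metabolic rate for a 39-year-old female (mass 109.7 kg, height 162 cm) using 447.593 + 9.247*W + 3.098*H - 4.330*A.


BMR = 447.593 + 9.247*109.7 + 3.098*162 - 4.330*39
= 1794.99 kcal/day

1794.99 kcal/day


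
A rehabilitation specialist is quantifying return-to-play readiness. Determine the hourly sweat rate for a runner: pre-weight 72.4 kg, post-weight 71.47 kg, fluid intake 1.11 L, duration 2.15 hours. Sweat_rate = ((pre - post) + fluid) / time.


Mass lost = 72.4 - 71.47 = 0.93 kg
Add fluid consumed: 0.93 + 1.11 = 2.04 L total sweat
Sweat rate = 2.04 / 2.15 = 0.949 L/h

0.949 L/h


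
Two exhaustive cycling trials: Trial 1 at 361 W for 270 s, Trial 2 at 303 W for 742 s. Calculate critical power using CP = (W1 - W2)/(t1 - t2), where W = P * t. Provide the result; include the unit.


W1 = 361 * 270 = 97470 J
W2 = 303 * 742 = 224826 J
CP = (97470 - 224826) / (270 - 742)
= -127356 / -472
= 269.82 W

269.82 W


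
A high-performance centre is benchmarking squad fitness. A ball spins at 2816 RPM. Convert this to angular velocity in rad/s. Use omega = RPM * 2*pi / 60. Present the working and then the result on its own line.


omega = 2816 * 2 * pi / 60
= 2816 * 6.28318531 / 60
= 17693.45 / 60
= 294.891 rad/s

294.891 rad/s


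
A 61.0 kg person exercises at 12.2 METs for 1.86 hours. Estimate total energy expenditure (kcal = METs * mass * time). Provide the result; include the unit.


Energy = METs * mass(kg) * time(h)
= 12.2 * 61.0 * 1.86
= 1384.21 kcal

1384.21 kcal


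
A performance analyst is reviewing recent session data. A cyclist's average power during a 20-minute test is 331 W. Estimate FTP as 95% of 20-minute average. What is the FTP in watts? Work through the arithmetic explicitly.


FTP = 20-min power * 0.95
= 331 * 0.95
= 314.45 W

314.45 W


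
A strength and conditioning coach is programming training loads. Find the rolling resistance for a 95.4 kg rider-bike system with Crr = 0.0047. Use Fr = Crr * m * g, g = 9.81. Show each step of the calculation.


m * g = 95.4 * 9.81 = 935.874 N
Fr = 0.0047 * 935.874 = 4.399 N

4.399 N


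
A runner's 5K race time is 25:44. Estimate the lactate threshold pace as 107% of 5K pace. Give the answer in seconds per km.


Total race time = 25*60 + 44 = 1544 seconds
5K pace = 1544 / 5 = 308.8 sec/km
LT pace = 308.8 * 1.07 = 330.42 sec/km

330.42 s/km


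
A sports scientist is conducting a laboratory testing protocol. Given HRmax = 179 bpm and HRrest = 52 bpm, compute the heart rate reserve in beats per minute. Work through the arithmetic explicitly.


Heart rate reserve = maximum HR minus resting HR
HRR = 179 - 52 = 127 bpm

127 bpm


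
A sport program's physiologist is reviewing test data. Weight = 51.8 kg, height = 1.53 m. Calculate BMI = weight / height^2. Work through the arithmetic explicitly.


height^2 = 1.53^2 = 2.3409
BMI = 51.8 / 2.3409 = 22.13 kg/m^2

22.13 kg/m^2


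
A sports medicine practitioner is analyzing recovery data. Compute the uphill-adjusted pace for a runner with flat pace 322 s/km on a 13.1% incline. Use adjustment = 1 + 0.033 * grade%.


Adjustment factor = 1 + 0.033 * 13.1 = 1.4323
Grade-adjusted pace = 322 * 1.4323 = 461.2 s/km

461.2 s/km


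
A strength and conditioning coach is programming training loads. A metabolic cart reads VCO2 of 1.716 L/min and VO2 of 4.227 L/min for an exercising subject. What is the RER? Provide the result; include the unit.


RER = VCO2 / VO2 = 1.716 / 4.227 = 0.406

0.406


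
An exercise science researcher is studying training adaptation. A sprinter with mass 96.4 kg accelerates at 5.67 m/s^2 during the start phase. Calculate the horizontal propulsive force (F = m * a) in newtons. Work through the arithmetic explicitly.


F = m * a
= 96.4 * 5.67
= 546.59 N

546.59 N


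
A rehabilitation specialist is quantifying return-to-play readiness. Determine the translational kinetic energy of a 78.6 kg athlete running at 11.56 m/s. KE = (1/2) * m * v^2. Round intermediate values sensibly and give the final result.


KE = 0.5 * m * v^2
= 0.5 * 78.6 * 11.56^2
= 0.5 * 78.6 * 133.6336
= 5251.8 J

5251.8 J


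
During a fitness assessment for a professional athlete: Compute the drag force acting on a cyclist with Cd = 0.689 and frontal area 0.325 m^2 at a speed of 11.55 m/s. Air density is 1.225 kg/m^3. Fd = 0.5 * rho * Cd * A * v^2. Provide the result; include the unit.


Step 1: v^2 = 133.4025
Step 2: Fd = 0.5 * 1.225 * 0.689 * 0.325 * 133.4025
= 18.297 N

18.297 N


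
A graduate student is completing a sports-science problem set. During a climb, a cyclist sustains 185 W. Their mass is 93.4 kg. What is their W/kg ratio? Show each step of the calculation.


Power-to-weight = 185 W / 93.4 kg
= 1.981 W/kg

1.981 W/kg


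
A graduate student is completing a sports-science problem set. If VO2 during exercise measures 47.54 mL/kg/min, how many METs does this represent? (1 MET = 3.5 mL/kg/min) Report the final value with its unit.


METs = VO2 / 3.5 = 47.54 / 3.5 = 13.58

13.58 METs


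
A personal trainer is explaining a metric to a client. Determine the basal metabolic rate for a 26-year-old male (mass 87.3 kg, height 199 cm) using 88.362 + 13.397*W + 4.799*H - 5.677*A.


BMR = 88.362 + 13.397*87.3 + 4.799*199 - 5.677*26
= 2065.32 kcal/day

2065.32 kcal/day


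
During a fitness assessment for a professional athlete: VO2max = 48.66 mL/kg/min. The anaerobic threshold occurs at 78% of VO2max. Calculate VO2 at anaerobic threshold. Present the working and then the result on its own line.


AT fraction = 78 / 100 = 0.78
AT VO2 = 48.66 * 0.78
= 37.95 mL/kg/min

37.95 mL/kg/min


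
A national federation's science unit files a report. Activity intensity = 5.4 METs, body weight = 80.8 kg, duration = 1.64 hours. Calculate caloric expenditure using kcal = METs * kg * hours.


kcal = 5.4 * 80.8 * 1.64
= 436.32 * 1.64
= 715.56 kcal

715.56 kcal


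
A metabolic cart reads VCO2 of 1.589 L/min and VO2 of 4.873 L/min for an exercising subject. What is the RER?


RER = VCO2 / VO2 = 1.589 / 4.873 = 0.3261

0.3261


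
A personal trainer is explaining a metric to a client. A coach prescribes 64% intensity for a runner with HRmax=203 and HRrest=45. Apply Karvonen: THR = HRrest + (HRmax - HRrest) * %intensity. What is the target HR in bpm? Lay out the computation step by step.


Heart rate reserve = 203 - 45 = 158
Intensity fraction = 64 / 100 = 0.64
THR = 45 + 158 * 0.64 = 146.12 bpm

146.12 bpm


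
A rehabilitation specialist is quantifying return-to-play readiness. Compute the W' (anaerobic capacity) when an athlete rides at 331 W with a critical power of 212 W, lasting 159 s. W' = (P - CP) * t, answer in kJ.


Above-CP power = 119 W
Duration = 159 s
W' = 119 * 159 = 18921 J
Convert: 18921 / 1000 = 18.921 kJ

18.921 kJ


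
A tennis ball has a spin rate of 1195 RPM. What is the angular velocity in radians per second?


Convert RPM to rad/s: multiply by 2*pi and divide by 60
omega = 1195 * 2 * pi / 60
= 125.14 rad/s

125.14 rad/s


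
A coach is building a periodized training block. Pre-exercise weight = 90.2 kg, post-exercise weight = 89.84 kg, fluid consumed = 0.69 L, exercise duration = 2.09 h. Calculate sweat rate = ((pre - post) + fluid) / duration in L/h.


Weight loss = 90.2 - 89.84 = 0.36 kg (approx L)
Total sweat = 0.36 + 0.69 = 1.05 L
Sweat rate = 1.05 / 2.09 = 0.502 L/h

0.502 L/h


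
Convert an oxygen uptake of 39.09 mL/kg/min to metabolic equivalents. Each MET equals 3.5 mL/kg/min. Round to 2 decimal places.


One MET = 3.5 mL/kg/min
Number of METs = 39.09 / 3.5
= 11.17 METs

11.17 METs


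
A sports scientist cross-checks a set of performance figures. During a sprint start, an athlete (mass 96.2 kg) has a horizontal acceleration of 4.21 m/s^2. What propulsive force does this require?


Propulsive force = mass * acceleration
= 96.2 kg * 4.21 m/s^2
= 405.0 N

405.0 N


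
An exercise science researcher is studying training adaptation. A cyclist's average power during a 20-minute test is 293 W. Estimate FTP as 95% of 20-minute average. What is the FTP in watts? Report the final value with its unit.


FTP = 20-min power * 0.95
= 293 * 0.95
= 278.35 W

278.35 W


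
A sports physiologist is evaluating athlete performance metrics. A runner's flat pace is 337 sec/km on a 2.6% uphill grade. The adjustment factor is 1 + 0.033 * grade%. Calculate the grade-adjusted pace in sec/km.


Factor = 1 + 0.033 * 2.6 = 1.0858
Adjusted pace = 337 * 1.0858
= 365.91 sec/km

365.91 s/km


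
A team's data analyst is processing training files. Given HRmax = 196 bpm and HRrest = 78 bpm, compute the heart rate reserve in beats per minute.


Heart rate reserve = maximum HR minus resting HR
HRR = 196 - 78 = 118 bpm

118 bpm


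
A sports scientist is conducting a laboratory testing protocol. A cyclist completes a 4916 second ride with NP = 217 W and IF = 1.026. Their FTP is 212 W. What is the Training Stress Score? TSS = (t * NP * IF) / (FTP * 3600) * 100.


t * NP * IF = 4916 * 217 * 1.026 = 1094508.072
FTP * 3600 = 763200
TSS = (1094508.072 / 763200) * 100 = 143.41

143.41 TSS


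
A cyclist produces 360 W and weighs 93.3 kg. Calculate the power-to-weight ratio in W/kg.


P/W = power / mass
= 360 / 93.3
= 3.859 W/kg

3.859 W/kg


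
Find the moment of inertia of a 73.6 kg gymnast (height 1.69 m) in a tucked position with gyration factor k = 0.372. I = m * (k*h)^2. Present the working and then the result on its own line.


Radius of gyration = 0.372 * 1.69 = 0.62868 m
I = 73.6 * 0.62868^2
= 73.6 * 0.395239
= 29.09 kg*m^2

29.09 kg*m^2


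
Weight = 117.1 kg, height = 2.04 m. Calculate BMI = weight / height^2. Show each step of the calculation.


height^2 = 2.04^2 = 4.1616
BMI = 117.1 / 4.1616 = 28.14 kg/m^2

28.14 kg/m^2


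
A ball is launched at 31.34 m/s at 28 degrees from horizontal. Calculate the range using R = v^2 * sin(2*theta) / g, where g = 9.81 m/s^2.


sin(2 * 28) = sin(56) = 0.829038
v^2 = 31.34^2 = 982.1956
R = 982.1956 * 0.829038 / 9.81
= 83.005 m

83.005 m
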